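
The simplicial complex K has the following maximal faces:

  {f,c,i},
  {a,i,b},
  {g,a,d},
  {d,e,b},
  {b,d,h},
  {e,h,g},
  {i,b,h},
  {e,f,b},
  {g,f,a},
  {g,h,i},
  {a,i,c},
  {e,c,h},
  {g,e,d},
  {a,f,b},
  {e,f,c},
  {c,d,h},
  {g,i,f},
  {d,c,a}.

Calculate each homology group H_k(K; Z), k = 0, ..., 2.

K has 9 vertices, 27 edges, 18 triangles.
rank ∂_0 = 0, rank ∂_1 = 8 ⇒ b_0 = 9 − 0 − 8 = 1; all invariant factors of ∂_1 are 1 so no torsion. So H_0 ≅ Z.
rank ∂_1 = 8, rank ∂_2 = 18 ⇒ b_1 = 27 − 8 − 18 = 1; ∂_2 has invariant factor(s) [2] giving torsion. So H_1 ≅ Z ⊕ Z/2.
rank ∂_2 = 18, rank ∂_3 = 0 ⇒ b_2 = 18 − 18 − 0 = 0. So H_2 ≅ 0.

H_0 = Z,  H_1 = Z ⊕ Z/2,  H_2 = 0.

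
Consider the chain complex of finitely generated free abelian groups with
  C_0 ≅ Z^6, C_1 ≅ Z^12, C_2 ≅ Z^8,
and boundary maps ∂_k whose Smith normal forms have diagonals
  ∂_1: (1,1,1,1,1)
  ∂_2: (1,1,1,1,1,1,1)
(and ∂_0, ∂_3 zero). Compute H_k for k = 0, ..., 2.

H_0 = Z,  H_1 = 0,  H_2 = Z.

H_0: b_0 = 6 − 0 − 5 = 1; torsion from ∂_1 factors > 1: none. So H_0 = Z.
H_1: b_1 = 12 − 5 − 7 = 0; torsion from ∂_2 factors > 1: none. So H_1 = 0.
H_2: b_2 = 8 − 7 − 0 = 1; torsion from ∂_3 factors > 1: none. So H_2 = Z.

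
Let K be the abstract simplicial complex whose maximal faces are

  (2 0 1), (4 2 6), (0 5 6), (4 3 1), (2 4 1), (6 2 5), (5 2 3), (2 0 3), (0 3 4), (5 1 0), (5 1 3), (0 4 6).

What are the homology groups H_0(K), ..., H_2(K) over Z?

We work with the vertex ordering 0 < 1 < 2 < 3 < 4 < 5 < 6. The simplices of K, each written with vertices in increasing order, are:

  0-simplices (7): [0], [1], [2], [3], [4], [5], [6]
  1-simplices (18): [0,1], [0,2], [0,3], [0,4], [0,5], [0,6], [1,2], [1,3], [1,4], [1,5], [2,3], [2,4], [2,5], [2,6], [3,4], [3,5], [4,6], [5,6]
  2-simplices (12): [0,1,2], [0,1,5], [0,2,3], [0,3,4], [0,4,6], [0,5,6], [1,2,4], [1,3,4], [1,3,5], [2,3,5], [2,4,6], [2,5,6]

giving chain groups C_0 ≅ Z^7, C_1 ≅ Z^18, C_2 ≅ Z^12.

The boundary map ∂_1: C_1 → C_0 sends each edge [p,q] (with p < q) to q − p. For instance
  ∂[1,4] = [4] − [1].
The resulting 7×18 matrix has rank 6, and its Smith normal form has invariant factors (1,1,1,1,1,1).

The boundary map ∂_2: C_2 → C_1 maps a triangle to the signed sum of its edges. For instance
  ∂[2,3,5] = [3,5] − [2,5] + [2,3],
  ∂[1,2,4] = [2,4] − [1,4] + [1,2].
As a 18×12 matrix over Z this has rank 12, with invariant factors (1,1,1,1,1,1,1,1,1,1,1,2).

From H_k ≅ ker(∂_k) / im(∂_{k+1}) we obtain:

  H_0: rank C_0 − rank ∂_1 = 7 − 6 = 1, and the invariant factors of ∂_1 are all 1, so H_0 = Z.
  H_1: rank ker ∂_1 − rank ∂_2 = (18 − 6) − 12 = 0, and ∂_2 has invariant factor 2 > 1, so H_1 = Z/2.
  H_2: rank ker ∂_2 − rank ∂_3 = (12 − 12) − 0 = 0, and there is no ∂_3, so H_2 = 0.

(K is a triangulation of the real projective plane RP^2.)

H_0 ≅ Z,  H_1 ≅ Z/2,  H_2 = 0.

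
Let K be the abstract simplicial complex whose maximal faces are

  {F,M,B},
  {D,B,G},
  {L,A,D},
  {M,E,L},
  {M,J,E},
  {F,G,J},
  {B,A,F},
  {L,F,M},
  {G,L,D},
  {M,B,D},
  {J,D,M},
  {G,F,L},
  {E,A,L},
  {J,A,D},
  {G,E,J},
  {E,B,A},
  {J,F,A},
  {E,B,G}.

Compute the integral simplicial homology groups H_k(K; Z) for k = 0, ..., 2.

H_0 = Z,  H_1 = Z^2,  H_2 = Z.

We work with the vertex ordering A < B < D < E < F < G < J < L < M. The simplices of K, each written with vertices in increasing order, are:

  0-simplices (9): A, B, D, E, F, G, J, L, M
  1-simplices (27): AB, AD, AE, AF, AJ, AL, BD, BE, BF, BG, BM, DG, DJ, DL, DM, EG, EJ, EL, EM, FG, FJ, FL, FM, GJ, GL, JM, LM
  2-simplices (18): ABE, ABF, ADJ, ADL, AEL, AFJ, BDG, BDM, BEG, BFM, DGL, DJM, EGJ, EJM, ELM, FGJ, FGL, FLM

so the chain groups are C_0 ≅ Z^9, C_1 ≅ Z^27, C_2 ≅ Z^18.

The boundary map ∂_1: C_1 → C_0 sends each edge [p,q] (with p < q) to q − p.
This gives a 9×27 integer matrix of rank 8; reducing to Smith normal form yields diagonal entries (1,1,1,1,1,1,1,1).

Boundary ∂_2: C_2 → C_1 acts by ∂[p,q,r] = [q,r] − [p,r] + [p,q]. For instance
  ∂EJM = JM − EM + EJ,
  ∂DGL = GL − DL + DG.
This gives a 27×18 integer matrix of rank 17; reducing to Smith normal form yields diagonal entries (1,1,1,1,1,1,1,1,1,1,1,1,1,1,1,1,1).

From H_k ≅ ker(∂_k) / im(∂_{k+1}) we obtain:

  H_0: rank C_0 − rank ∂_1 = 9 − 8 = 1, and the invariant factors of ∂_1 are all 1, so H_0 = Z.
  H_1: rank ker ∂_1 − rank ∂_2 = (27 − 8) − 17 = 2, and the invariant factors of ∂_2 are all 1, so H_1 = Z^2.
  H_2: rank ker ∂_2 − rank ∂_3 = (18 − 17) − 0 = 1, and there is no ∂_3, so H_2 = Z.

As a check, the Euler characteristic is 9 − 27 + 18 = 0, which agrees with 1 − 2 + 1 = 0.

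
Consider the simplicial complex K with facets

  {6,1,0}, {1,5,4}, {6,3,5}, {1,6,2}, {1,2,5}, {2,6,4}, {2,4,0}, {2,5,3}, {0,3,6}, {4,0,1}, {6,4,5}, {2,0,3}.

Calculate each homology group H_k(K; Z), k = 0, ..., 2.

H_0 = Z,  H_1 = Z/2,  H_2 = 0.

K has 7 vertices, 18 edges, 12 triangles.
rank ∂_0 = 0, rank ∂_1 = 6 ⇒ b_0 = 7 − 0 − 6 = 1; all invariant factors of ∂_1 are 1 so no torsion. So H_0 = Z.
rank ∂_1 = 6, rank ∂_2 = 12 ⇒ b_1 = 18 − 6 − 12 = 0; ∂_2 has invariant factor(s) [2] giving torsion. So H_1 = Z/2.
rank ∂_2 = 12, rank ∂_3 = 0 ⇒ b_2 = 12 − 12 − 0 = 0. So H_2 = 0.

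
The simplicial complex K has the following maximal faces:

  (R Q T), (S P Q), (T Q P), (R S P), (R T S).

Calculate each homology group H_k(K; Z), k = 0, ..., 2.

Order the vertices as P < Q < R < S < T. Listing each simplex with vertices in this order, K has dimension 2 with simplices:

  0-simplices (5): P, Q, R, S, T
  1-simplices (10): PQ, PR, PS, PT, QR, QS, QT, RS, RT, ST
  2-simplices (5): PQS, PQT, PRS, QRT, RST

so the chain groups are C_0 ≅ Z^5, C_1 ≅ Z^10, C_2 ≅ Z^5.

∂_1: C_1 → C_0 is given by ∂[p,q] = [q] − [p].
The resulting 5×10 matrix has rank 4, and its Smith normal form has invariant factors (1,1,1,1).

∂_2: C_2 → C_1 acts by ∂[p,q,r] = [q,r] − [p,r] + [p,q]. For instance
  ∂RST = ST − RT + RS,
  ∂QRT = RT − QT + QR.
The resulting 10×5 matrix has rank 5, and its Smith normal form has invariant factors (1,1,1,1,1).

Reading off H_k = ker ∂_k / im ∂_{k+1}:

  H_0: rank C_0 − rank ∂_1 = 5 − 4 = 1, and the invariant factors of ∂_1 are all 1, so H_0 = Z.
  H_1: rank ker ∂_1 − rank ∂_2 = (10 − 4) − 5 = 1, and the invariant factors of ∂_2 are all 1, so H_1 = Z.
  H_2: rank ker ∂_2 − rank ∂_3 = (5 − 5) − 0 = 0, and there is no ∂_3, so H_2 = 0.

H_0 = Z,  H_1 = Z,  H_2 = 0.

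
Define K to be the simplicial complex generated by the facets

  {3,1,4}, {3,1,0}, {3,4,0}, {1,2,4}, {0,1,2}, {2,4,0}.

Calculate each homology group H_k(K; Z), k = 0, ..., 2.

Fix the vertex order 0 < 1 < 2 < 3 < 4 and write every simplex with vertices in increasing order. Then dim K = 2 and the simplices of K are:

  0-simplices (5): [0], [1], [2], [3], [4]
  1-simplices (9): [0,1], [0,2], [0,3], [0,4], [1,2], [1,3], [1,4], [2,4], [3,4]
  2-simplices (6): [0,1,2], [0,1,3], [0,2,4], [0,3,4], [1,2,4], [1,3,4]

so the chain groups are C_0 ≅ Z^5, C_1 ≅ Z^9, C_2 ≅ Z^6.

∂_1: C_1 → C_0 sends each edge [p,q] (with p < q) to q − p. For instance
  ∂[2,4] = [4] − [2].
This gives a 5×9 integer matrix of rank 4; reducing to Smith normal form yields diagonal entries (1,1,1,1).

∂_2: C_2 → C_1 maps a triangle to the signed sum of its edges. For instance
  ∂[1,2,4] = [2,4] − [1,4] + [1,2],
  ∂[0,2,4] = [2,4] − [0,4] + [0,2].
This gives a 9×6 integer matrix of rank 5; reducing to Smith normal form yields diagonal entries (1,1,1,1,1).

From H_k ≅ ker(∂_k) / im(∂_{k+1}) we obtain:

  H_0: rank C_0 − rank ∂_1 = 5 − 4 = 1, and the invariant factors of ∂_1 are all 1, so H_0 = Z.
  H_1: rank ker ∂_1 − rank ∂_2 = (9 − 4) − 5 = 0, and the invariant factors of ∂_2 are all 1, so H_1 = 0.
  H_2: rank ker ∂_2 − rank ∂_3 = (6 − 5) − 0 = 1, and there is no ∂_3, so H_2 = Z.

As a check, the Euler characteristic is 5 − 9 + 6 = 2, which agrees with 1 − 0 + 1 = 2.
(K is a triangulation of the 2-sphere S^2.)

H_0 = Z,  H_1 = 0,  H_2 = Z.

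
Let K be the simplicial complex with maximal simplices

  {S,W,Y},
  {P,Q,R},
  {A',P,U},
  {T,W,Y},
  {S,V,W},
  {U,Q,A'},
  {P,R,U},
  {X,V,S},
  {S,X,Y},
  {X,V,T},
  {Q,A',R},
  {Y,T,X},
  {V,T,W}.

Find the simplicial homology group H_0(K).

We work with the vertex ordering P < Q < R < S < T < U < V < W < X < Y < A'. The simplices of K, each written with vertices in increasing order, are:

  0-simplices (11): [P], [Q], [R], [S], [T], [U], [V], [W], [X], [Y], [A']
  1-simplices (22): [P,Q], [P,R], [P,U], [P,A'], [Q,R], [Q,U], [Q,A'], [R,U], [R,A'], [S,V], [S,W], [S,X], [S,Y], [T,V], [T,W], [T,X], [T,Y], [U,A'], [V,W], [V,X], [W,Y], [X,Y]
  2-simplices (13): [P,Q,R], [P,R,U], [P,U,A'], [Q,R,A'], [Q,U,A'], [S,V,W], [S,V,X], [S,W,Y], [S,X,Y], [T,V,W], [T,V,X], [T,W,Y], [T,X,Y]

giving chain groups C_0 ≅ Z^11, C_1 ≅ Z^22, C_2 ≅ Z^13.

∂_1: C_1 → C_0 maps an edge to its endpoints' difference, ∂[p,q] = q − p.
As a 11×22 matrix over Z this has rank 9, with invariant factors (1,1,1,1,1,1,1,1,1).

∂_2: C_2 → C_1 maps a triangle to the signed sum of its edges. For instance
  ∂[P,U,A'] = [U,A'] − [P,A'] + [P,U],
  ∂[P,Q,R] = [Q,R] − [P,R] + [P,Q].
The 22×13 boundary matrix has rank 12 and Smith normal form diag(1,1,1,1,1,1,1,1,1,1,1,1).

Now H_k = ker ∂_k / im ∂_{k+1}, so:

  H_0: rank C_0 − rank ∂_1 = 11 − 9 = 2, and the invariant factors of ∂_1 are all 1, so H_0 = Z^2.

H_0 = Z^2.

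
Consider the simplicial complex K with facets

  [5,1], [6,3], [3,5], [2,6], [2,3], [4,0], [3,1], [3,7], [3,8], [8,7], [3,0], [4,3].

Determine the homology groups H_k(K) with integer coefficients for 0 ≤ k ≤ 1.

We work with the vertex ordering 0 < 1 < 2 < 3 < 4 < 5 < 6 < 7 < 8. The simplices of K, each written with vertices in increasing order, are:

  0-simplices (9): [0], [1], [2], [3], [4], [5], [6], [7], [8]
  1-simplices (12): [0,3], [0,4], [1,3], [1,5], [2,3], [2,6], [3,4], [3,5], [3,6], [3,7], [3,8], [7,8]

so the chain groups are C_0 ≅ Z^9, C_1 ≅ Z^12.

The boundary map ∂_1: C_1 → C_0 sends each edge [p,q] (with p < q) to q − p. For instance
  ∂[2,6] = [6] − [2].
This gives a 9×12 integer matrix of rank 8; reducing to Smith normal form yields diagonal entries (1,1,1,1,1,1,1,1).

From H_k ≅ ker(∂_k) / im(∂_{k+1}) we obtain:

  H_0: rank C_0 − rank ∂_1 = 9 − 8 = 1, and the invariant factors of ∂_1 are all 1, so H_0 = Z.
  H_1: rank ker ∂_1 − rank ∂_2 = (12 − 8) − 0 = 4, and there is no ∂_2, so H_1 = Z^4.

H_0 ≅ Z,  H_1 ≅ Z^4.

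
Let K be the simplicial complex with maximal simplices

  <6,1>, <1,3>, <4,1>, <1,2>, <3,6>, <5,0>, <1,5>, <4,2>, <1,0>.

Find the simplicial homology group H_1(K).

H_1 = Z^3.

Take the total order 0 < 1 < 2 < 3 < 4 < 5 < 6 on the vertex set. Then K (dimension 1) consists of the simplices:

  0-simplices (7): [0], [1], [2], [3], [4], [5], [6]
  1-simplices (9): [0,1], [0,5], [1,2], [1,3], [1,4], [1,5], [1,6], [2,4], [3,6]

so the chain groups are C_0 ≅ Z^7, C_1 ≅ Z^9.

The boundary map ∂_1: C_1 → C_0 maps an edge to its endpoints' difference, ∂[p,q] = q − p. For instance
  ∂[3,6] = [6] − [3].
The 7×9 boundary matrix has rank 6 and Smith normal form diag(1,1,1,1,1,1).

From H_k ≅ ker(∂_k) / im(∂_{k+1}) we obtain:

  H_1: rank ker ∂_1 − rank ∂_2 = (9 − 6) − 0 = 3, and there is no ∂_2, so H_1 = Z^3.

(K is a triangulation of a wedge of 3 circles.)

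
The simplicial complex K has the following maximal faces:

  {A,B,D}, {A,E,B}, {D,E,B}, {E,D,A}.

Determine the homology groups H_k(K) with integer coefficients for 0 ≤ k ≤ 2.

Order the vertices as A < B < D < E. Listing each simplex with vertices in this order, K has dimension 2 with simplices:

  0-simplices (4): A, B, D, E
  1-simplices (6): AB, AD, AE, BD, BE, DE
  2-simplices (4): ABD, ABE, ADE, BDE

Hence C_0 ≅ Z^4, C_1 ≅ Z^6, C_2 ≅ Z^4.

Boundary ∂_1: C_1 → C_0 sends each edge [p,q] (with p < q) to q − p. For instance
  ∂BD = D − B.
This gives a 4×6 integer matrix of rank 3; reducing to Smith normal form yields diagonal entries (1,1,1).

Boundary ∂_2: C_2 → C_1 maps a triangle to the signed sum of its edges. For instance
  ∂ABD = BD − AD + AB,
  ∂BDE = DE − BE + BD.
As a 6×4 matrix over Z this has rank 3, with invariant factors (1,1,1).

Computing H_k = (kernel of ∂_k) / (image of ∂_{k+1}):

  H_0: rank C_0 − rank ∂_1 = 4 − 3 = 1, and the invariant factors of ∂_1 are all 1, so H_0 = Z.
  H_1: rank ker ∂_1 − rank ∂_2 = (6 − 3) − 3 = 0, and the invariant factors of ∂_2 are all 1, so H_1 = 0.
  H_2: rank ker ∂_2 − rank ∂_3 = (4 − 3) − 0 = 1, and there is no ∂_3, so H_2 = Z.

As a check, the Euler characteristic is 4 − 6 + 4 = 2, which agrees with 1 − 0 + 1 = 2.

H_0 = Z,  H_1 = 0,  H_2 = Z.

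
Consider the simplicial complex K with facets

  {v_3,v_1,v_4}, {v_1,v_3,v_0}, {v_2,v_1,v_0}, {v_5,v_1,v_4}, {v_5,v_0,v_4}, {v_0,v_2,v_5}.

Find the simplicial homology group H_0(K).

H_0 = Z.

We work with the vertex ordering v_0 < v_1 < v_2 < v_3 < v_4 < v_5. The simplices of K, each written with vertices in increasing order, are:

  0-simplices (6): [v_0], [v_1], [v_2], [v_3], [v_4], [v_5]
  1-simplices (12): [v_0,v_1], [v_0,v_2], [v_0,v_3], [v_0,v_4], [v_0,v_5], [v_1,v_2], [v_1,v_3], [v_1,v_4], [v_1,v_5], [v_2,v_5], [v_3,v_4], [v_4,v_5]
  2-simplices (6): [v_0,v_1,v_2], [v_0,v_1,v_3], [v_0,v_2,v_5], [v_0,v_4,v_5], [v_1,v_3,v_4], [v_1,v_4,v_5]

so the chain groups are C_0 ≅ Z^6, C_1 ≅ Z^12, C_2 ≅ Z^6.

∂_1: C_1 → C_0 is given by ∂[p,q] = [q] − [p]. For instance
  ∂[v_0,v_4] = [v_4] − [v_0].
This gives a 6×12 integer matrix of rank 5; reducing to Smith normal form yields diagonal entries (1,1,1,1,1).

Boundary ∂_2: C_2 → C_1 maps a triangle to the signed sum of its edges. For instance
  ∂[v_1,v_3,v_4] = [v_3,v_4] − [v_1,v_4] + [v_1,v_3],
  ∂[v_0,v_2,v_5] = [v_2,v_5] − [v_0,v_5] + [v_0,v_2].
The resulting 12×6 matrix has rank 6, and its Smith normal form has invariant factors (1,1,1,1,1,1).

Reading off H_k = ker ∂_k / im ∂_{k+1}:

  H_0: rank C_0 − rank ∂_1 = 6 − 5 = 1, and the invariant factors of ∂_1 are all 1, so H_0 ≅ Z.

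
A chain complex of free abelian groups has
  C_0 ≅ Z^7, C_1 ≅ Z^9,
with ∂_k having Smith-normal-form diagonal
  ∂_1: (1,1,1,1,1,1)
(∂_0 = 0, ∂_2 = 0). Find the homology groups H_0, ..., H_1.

H_0: b_0 = 7 − 0 − 6 = 1; torsion from ∂_1 factors > 1: none. So H_0 ≅ Z.
H_1: b_1 = 9 − 6 − 0 = 3; torsion from ∂_2 factors > 1: none. So H_1 ≅ Z^3.

H_0 ≅ Z,  H_1 ≅ Z^3.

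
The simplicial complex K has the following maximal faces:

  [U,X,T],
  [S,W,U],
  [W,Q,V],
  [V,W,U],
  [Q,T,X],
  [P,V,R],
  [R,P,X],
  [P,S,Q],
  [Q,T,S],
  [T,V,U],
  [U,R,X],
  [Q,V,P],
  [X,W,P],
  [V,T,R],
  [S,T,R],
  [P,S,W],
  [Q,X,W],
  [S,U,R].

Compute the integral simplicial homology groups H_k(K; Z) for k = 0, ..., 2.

K has 9 vertices, 27 edges, 18 triangles.
rank ∂_0 = 0, rank ∂_1 = 8 ⇒ b_0 = 9 − 0 − 8 = 1; all invariant factors of ∂_1 are 1 so no torsion. So H_0 = Z.
rank ∂_1 = 8, rank ∂_2 = 18 ⇒ b_1 = 27 − 8 − 18 = 1; ∂_2 has invariant factor(s) [2] giving torsion. So H_1 = Z × Z/2.
rank ∂_2 = 18, rank ∂_3 = 0 ⇒ b_2 = 18 − 18 − 0 = 0. So H_2 = 0.

H_0 ≅ Z,  H_1 ≅ Z × Z/2,  H_2 = 0.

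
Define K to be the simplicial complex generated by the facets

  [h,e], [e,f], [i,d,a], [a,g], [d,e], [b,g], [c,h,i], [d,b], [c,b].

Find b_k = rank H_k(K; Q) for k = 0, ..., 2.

b_0 = 1, b_1 = 3, b_2 = 0.

K has 9 vertices, 13 edges, 2 triangles.
rank ∂_0 = 0, rank ∂_1 = 8 ⇒ b_0 = 9 − 0 − 8 = 1; all invariant factors of ∂_1 are 1 so no torsion. So H_0 = Z.
rank ∂_1 = 8, rank ∂_2 = 2 ⇒ b_1 = 13 − 8 − 2 = 3; all invariant factors of ∂_2 are 1 so no torsion. So H_1 = Z^3.
rank ∂_2 = 2, rank ∂_3 = 0 ⇒ b_2 = 2 − 2 − 0 = 0. So H_2 = 0.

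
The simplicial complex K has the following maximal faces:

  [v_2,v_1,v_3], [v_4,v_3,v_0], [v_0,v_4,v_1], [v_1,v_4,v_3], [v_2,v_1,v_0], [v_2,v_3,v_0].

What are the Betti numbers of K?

Fix the vertex order v_0 < v_1 < v_2 < v_3 < v_4 and write every simplex with vertices in increasing order. Then dim K = 2 and the simplices of K are:

  0-simplices (5): [v_0], [v_1], [v_2], [v_3], [v_4]
  1-simplices (9): [v_0,v_1], [v_0,v_2], [v_0,v_3], [v_0,v_4], [v_1,v_2], [v_1,v_3], [v_1,v_4], [v_2,v_3], [v_3,v_4]
  2-simplices (6): [v_0,v_1,v_2], [v_0,v_1,v_4], [v_0,v_2,v_3], [v_0,v_3,v_4], [v_1,v_2,v_3], [v_1,v_3,v_4]

giving chain groups C_0 ≅ Z^5, C_1 ≅ Z^9, C_2 ≅ Z^6.

The boundary map ∂_1: C_1 → C_0 sends each edge [p,q] (with p < q) to q − p. For instance
  ∂[v_1,v_3] = [v_3] − [v_1].
This gives a 5×9 integer matrix of rank 4; reducing to Smith normal form yields diagonal entries (1,1,1,1).

Boundary ∂_2: C_2 → C_1 sends each 2-simplex [p,q,r] to [q,r] − [p,r] + [p,q]. For instance
  ∂[v_0,v_3,v_4] = [v_3,v_4] − [v_0,v_4] + [v_0,v_3],
  ∂[v_0,v_2,v_3] = [v_2,v_3] − [v_0,v_3] + [v_0,v_2].
This gives a 9×6 integer matrix of rank 5; reducing to Smith normal form yields diagonal entries (1,1,1,1,1).

From H_k ≅ ker(∂_k) / im(∂_{k+1}) we obtain:

  H_0: rank C_0 − rank ∂_1 = 5 − 4 = 1, and the invariant factors of ∂_1 are all 1, so H_0 = Z.
  H_1: rank ker ∂_1 − rank ∂_2 = (9 − 4) − 5 = 0, and the invariant factors of ∂_2 are all 1, so H_1 = 0.
  H_2: rank ker ∂_2 − rank ∂_3 = (6 − 5) − 0 = 1, and there is no ∂_3, so H_2 = Z.

As a check, the Euler characteristic is 5 − 9 + 6 = 2, which agrees with 1 − 0 + 1 = 2.

Hence the Betti numbers are b_0 = 1, b_1 = 0, b_2 = 1.

b_0 = 1, b_1 = 0, b_2 = 1.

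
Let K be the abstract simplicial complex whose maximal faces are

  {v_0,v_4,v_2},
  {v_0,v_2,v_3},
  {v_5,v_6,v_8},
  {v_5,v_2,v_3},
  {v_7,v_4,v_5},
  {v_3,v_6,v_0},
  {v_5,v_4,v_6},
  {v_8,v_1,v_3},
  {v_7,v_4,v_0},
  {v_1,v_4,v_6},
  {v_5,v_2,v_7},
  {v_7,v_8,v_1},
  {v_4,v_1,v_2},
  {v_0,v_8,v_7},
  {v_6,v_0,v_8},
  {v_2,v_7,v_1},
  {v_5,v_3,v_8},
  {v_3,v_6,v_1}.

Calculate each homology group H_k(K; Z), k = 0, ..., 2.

Fix the vertex order v_0 < v_1 < v_2 < v_3 < v_4 < v_5 < v_6 < v_7 < v_8 and write every simplex with vertices in increasing order. Then dim K = 2 and the simplices of K are:

  0-simplices (9): [v_0], [v_1], [v_2], [v_3], [v_4], [v_5], [v_6], [v_7], [v_8]
  1-simplices (27): (27 of them)
  2-simplices (18): (18 of them)

Hence C_0 ≅ Z^9, C_1 ≅ Z^27, C_2 ≅ Z^18.

The boundary map ∂_1: C_1 → C_0 maps an edge to its endpoints' difference, ∂[p,q] = q − p. For instance
  ∂[v_1,v_6] = [v_6] − [v_1].
The resulting 9×27 matrix has rank 8, and its Smith normal form has invariant factors (1,1,1,1,1,1,1,1).

The boundary map ∂_2: C_2 → C_1 sends each 2-simplex [p,q,r] to [q,r] − [p,r] + [p,q]. For instance
  ∂[v_0,v_3,v_6] = [v_3,v_6] − [v_0,v_6] + [v_0,v_3],
  ∂[v_0,v_6,v_8] = [v_6,v_8] − [v_0,v_8] + [v_0,v_6].
The 27×18 boundary matrix has rank 18 and Smith normal form diag(1,1,1,1,1,1,1,1,1,1,1,1,1,1,1,1,1,2).

From H_k ≅ ker(∂_k) / im(∂_{k+1}) we obtain:

  H_0: rank C_0 − rank ∂_1 = 9 − 8 = 1, and the invariant factors of ∂_1 are all 1, so H_0 = Z.
  H_1: rank ker ∂_1 − rank ∂_2 = (27 − 8) − 18 = 1, and ∂_2 has invariant factor 2 > 1, so H_1 = Z ⊕ Z/2Z.
  H_2: rank ker ∂_2 − rank ∂_3 = (18 − 18) − 0 = 0, and there is no ∂_3, so H_2 = 0.

(K is a triangulation of the Klein bottle.)

H_0 = Z,  H_1 = Z ⊕ Z/2Z,  H_2 = 0.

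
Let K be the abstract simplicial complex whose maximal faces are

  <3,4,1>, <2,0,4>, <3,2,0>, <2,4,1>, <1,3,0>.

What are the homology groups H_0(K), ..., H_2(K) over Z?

Fix the vertex order 0 < 1 < 2 < 3 < 4 and write every simplex with vertices in increasing order. Then dim K = 2 and the simplices of K are:

  0-simplices (5): [0], [1], [2], [3], [4]
  1-simplices (10): [0,1], [0,2], [0,3], [0,4], [1,2], [1,3], [1,4], [2,3], [2,4], [3,4]
  2-simplices (5): [0,1,3], [0,2,3], [0,2,4], [1,2,4], [1,3,4]

giving chain groups C_0 ≅ Z^5, C_1 ≅ Z^10, C_2 ≅ Z^5.

The boundary map ∂_1: C_1 → C_0 sends each edge [p,q] (with p < q) to q − p. For instance
  ∂[0,3] = [3] − [0].
As a 5×10 matrix over Z this has rank 4, with invariant factors (1,1,1,1).

∂_2: C_2 → C_1 sends each 2-simplex [p,q,r] to [q,r] − [p,r] + [p,q]. For instance
  ∂[0,2,3] = [2,3] − [0,3] + [0,2],
  ∂[0,1,3] = [1,3] − [0,3] + [0,1].
The resulting 10×5 matrix has rank 5, and its Smith normal form has invariant factors (1,1,1,1,1).

Computing H_k = (kernel of ∂_k) / (image of ∂_{k+1}):

  H_0: rank C_0 − rank ∂_1 = 5 − 4 = 1, and the invariant factors of ∂_1 are all 1, so H_0 ≅ Z.
  H_1: rank ker ∂_1 − rank ∂_2 = (10 − 4) − 5 = 1, and the invariant factors of ∂_2 are all 1, so H_1 ≅ Z.
  H_2: rank ker ∂_2 − rank ∂_3 = (5 − 5) − 0 = 0, and there is no ∂_3, so H_2 ≅ 0.

H_0 = Z,  H_1 = Z,  H_2 = 0.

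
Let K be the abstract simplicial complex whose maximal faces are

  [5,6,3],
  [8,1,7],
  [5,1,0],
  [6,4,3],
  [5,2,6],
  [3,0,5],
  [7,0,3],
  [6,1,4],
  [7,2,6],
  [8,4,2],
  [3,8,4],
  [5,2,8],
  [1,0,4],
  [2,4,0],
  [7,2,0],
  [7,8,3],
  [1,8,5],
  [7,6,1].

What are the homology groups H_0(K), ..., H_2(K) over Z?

Fix the vertex order 0 < 1 < 2 < 3 < 4 < 5 < 6 < 7 < 8 and write every simplex with vertices in increasing order. Then dim K = 2 and the simplices of K are:

  0-simplices (9): [0], [1], [2], [3], [4], [5], [6], [7], [8]
  1-simplices (27): (27 of them)
  2-simplices (18): [0,1,4], [0,1,5], [0,2,4], [0,2,7], [0,3,5], [0,3,7], [1,4,6], [1,5,8], [1,6,7], [1,7,8], [2,4,8], [2,5,6], [2,5,8], [2,6,7], [3,4,6], [3,4,8], [3,5,6], [3,7,8]

giving chain groups C_0 ≅ Z^9, C_1 ≅ Z^27, C_2 ≅ Z^18.

∂_1: C_1 → C_0 is given by ∂[p,q] = [q] − [p]. For instance
  ∂[0,3] = [3] − [0].
As a 9×27 matrix over Z this has rank 8, with invariant factors (1,1,1,1,1,1,1,1).

Boundary ∂_2: C_2 → C_1 sends each 2-simplex [p,q,r] to [q,r] − [p,r] + [p,q]. For instance
  ∂[2,4,8] = [4,8] − [2,8] + [2,4],
  ∂[0,1,5] = [1,5] − [0,5] + [0,1].
The 27×18 boundary matrix has rank 17 and Smith normal form diag(1,1,1,1,1,1,1,1,1,1,1,1,1,1,1,1,1).

From H_k ≅ ker(∂_k) / im(∂_{k+1}) we obtain:

  H_0: rank C_0 − rank ∂_1 = 9 − 8 = 1, and the invariant factors of ∂_1 are all 1, so H_0 ≅ Z.
  H_1: rank ker ∂_1 − rank ∂_2 = (27 − 8) − 17 = 2, and the invariant factors of ∂_2 are all 1, so H_1 ≅ Z^2.
  H_2: rank ker ∂_2 − rank ∂_3 = (18 − 17) − 0 = 1, and there is no ∂_3, so H_2 ≅ Z.

(K is a triangulation of the torus T^2.)

H_0 = Z,  H_1 = Z^2,  H_2 = Z.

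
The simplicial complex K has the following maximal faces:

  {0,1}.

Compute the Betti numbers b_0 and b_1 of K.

b_0 = 1, b_1 = 0.

Take the total order 0 < 1 on the vertex set. Then K (dimension 1) consists of the simplices:

  0-simplices (2): [0], [1]
  1-simplices (1): [0,1]

giving chain groups C_0 ≅ Z^2, C_1 ≅ Z^1.

Boundary ∂_1: C_1 → C_0 sends each edge [p,q] (with p < q) to q − p.
The resulting 2×1 matrix has rank 1, and its Smith normal form has invariant factors (1).

Computing H_k = (kernel of ∂_k) / (image of ∂_{k+1}):

  H_0: rank C_0 − rank ∂_1 = 2 − 1 = 1, and the invariant factors of ∂_1 are all 1, so H_0 = Z.
  H_1: rank ker ∂_1 − rank ∂_2 = (1 − 1) − 0 = 0, and there is no ∂_2, so H_1 = 0.

Hence the Betti numbers are b_0 = 1, b_1 = 0.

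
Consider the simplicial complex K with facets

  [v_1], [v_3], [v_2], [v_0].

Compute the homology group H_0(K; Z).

H_0 ≅ Z^4.

Take the total order v_0 < v_1 < v_2 < v_3 on the vertex set. Then K (dimension 0) consists of the simplices:

  0-simplices (4): [v_0], [v_1], [v_2], [v_3]

giving chain groups C_0 ≅ Z^4.

Now H_k = ker ∂_k / im ∂_{k+1}, so:

  H_0: rank C_0 − rank ∂_1 = 4 − 0 = 4, and there is no ∂_1, so H_0 ≅ Z^4.

(K is a triangulation of a set of 4 points.)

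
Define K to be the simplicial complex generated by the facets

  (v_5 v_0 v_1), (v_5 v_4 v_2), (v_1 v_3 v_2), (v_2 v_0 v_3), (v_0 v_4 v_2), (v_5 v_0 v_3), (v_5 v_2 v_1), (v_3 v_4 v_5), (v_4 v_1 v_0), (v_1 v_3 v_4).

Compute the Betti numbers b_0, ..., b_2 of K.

Order the vertices as v_0 < v_1 < v_2 < v_3 < v_4 < v_5. Listing each simplex with vertices in this order, K has dimension 2 with simplices:

  0-simplices (6): [v_0], [v_1], [v_2], [v_3], [v_4], [v_5]
  1-simplices (15): (15 of them)
  2-simplices (10): [v_0,v_1,v_4], [v_0,v_1,v_5], [v_0,v_2,v_3], [v_0,v_2,v_4], [v_0,v_3,v_5], [v_1,v_2,v_3], [v_1,v_2,v_5], [v_1,v_3,v_4], [v_2,v_4,v_5], [v_3,v_4,v_5]

giving chain groups C_0 ≅ Z^6, C_1 ≅ Z^15, C_2 ≅ Z^10.

The boundary map ∂_1: C_1 → C_0 sends each edge [p,q] (with p < q) to q − p. For instance
  ∂[v_0,v_4] = [v_4] − [v_0].
The 6×15 boundary matrix has rank 5 and Smith normal form diag(1,1,1,1,1).

The boundary map ∂_2: C_2 → C_1 sends each 2-simplex [p,q,r] to [q,r] − [p,r] + [p,q]. For instance
  ∂[v_0,v_3,v_5] = [v_3,v_5] − [v_0,v_5] + [v_0,v_3],
  ∂[v_1,v_2,v_5] = [v_2,v_5] − [v_1,v_5] + [v_1,v_2].
This gives a 15×10 integer matrix of rank 10; reducing to Smith normal form yields diagonal entries (1,1,1,1,1,1,1,1,1,2).

Computing H_k = (kernel of ∂_k) / (image of ∂_{k+1}):

  H_0: rank C_0 − rank ∂_1 = 6 − 5 = 1, and the invariant factors of ∂_1 are all 1, so H_0 = Z.
  H_1: rank ker ∂_1 − rank ∂_2 = (15 − 5) − 10 = 0, and ∂_2 has invariant factor 2 > 1, so H_1 = Z/2.
  H_2: rank ker ∂_2 − rank ∂_3 = (10 − 10) − 0 = 0, and there is no ∂_3, so H_2 = 0.

(K is a triangulation of the real projective plane RP^2.)

Hence the Betti numbers are b_0 = 1, b_1 = 0, b_2 = 0.

b_0 = 1, b_1 = 0, b_2 = 0.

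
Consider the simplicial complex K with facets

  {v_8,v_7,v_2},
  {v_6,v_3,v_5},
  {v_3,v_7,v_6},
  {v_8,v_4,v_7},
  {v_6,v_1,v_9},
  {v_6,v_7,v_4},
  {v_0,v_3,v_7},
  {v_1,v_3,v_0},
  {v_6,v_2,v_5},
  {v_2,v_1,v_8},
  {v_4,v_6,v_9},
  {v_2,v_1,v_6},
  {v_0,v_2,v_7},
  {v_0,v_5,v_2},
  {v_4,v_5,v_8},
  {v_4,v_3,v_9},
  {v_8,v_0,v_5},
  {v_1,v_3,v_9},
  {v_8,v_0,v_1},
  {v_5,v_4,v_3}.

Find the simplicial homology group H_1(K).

H_1 ≅ Z ⊕ Z/2.

Order the vertices as v_0 < v_1 < v_2 < v_3 < v_4 < v_5 < v_6 < v_7 < v_8 < v_9. Listing each simplex with vertices in this order, K has dimension 2 with simplices:

  0-simplices (10): [v_0], [v_1], [v_2], [v_3], [v_4], [v_5], [v_6], [v_7], [v_8], [v_9]
  1-simplices (30): (30 of them)
  2-simplices (20): (20 of them)

so the chain groups are C_0 ≅ Z^10, C_1 ≅ Z^30, C_2 ≅ Z^20.

Boundary ∂_1: C_1 → C_0 maps an edge to its endpoints' difference, ∂[p,q] = q − p.
As a 10×30 matrix over Z this has rank 9, with invariant factors (1,1,1,1,1,1,1,1,1).

∂_2: C_2 → C_1 acts by ∂[p,q,r] = [q,r] − [p,r] + [p,q]. For instance
  ∂[v_0,v_2,v_5] = [v_2,v_5] − [v_0,v_5] + [v_0,v_2],
  ∂[v_4,v_6,v_7] = [v_6,v_7] − [v_4,v_7] + [v_4,v_6].
This gives a 30×20 integer matrix of rank 20; reducing to Smith normal form yields diagonal entries (1,1,1,1,1,1,1,1,1,1,1,1,1,1,1,1,1,1,1,2).

Reading off H_k = ker ∂_k / im ∂_{k+1}:

  H_1: rank ker ∂_1 − rank ∂_2 = (30 − 9) − 20 = 1, and ∂_2 has invariant factor 2 > 1, so H_1 = Z ⊕ Z/2.

(K is a triangulation of the Klein bottle.)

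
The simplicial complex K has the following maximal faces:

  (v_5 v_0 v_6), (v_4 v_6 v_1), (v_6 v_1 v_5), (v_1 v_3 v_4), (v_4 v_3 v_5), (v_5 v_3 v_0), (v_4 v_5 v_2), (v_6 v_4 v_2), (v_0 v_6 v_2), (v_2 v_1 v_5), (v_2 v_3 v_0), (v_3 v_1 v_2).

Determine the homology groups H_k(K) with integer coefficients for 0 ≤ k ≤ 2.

H_0 ≅ Z,  H_1 ≅ Z/2,  H_2 = 0.

Take the total order v_0 < v_1 < v_2 < v_3 < v_4 < v_5 < v_6 on the vertex set. Then K (dimension 2) consists of the simplices:

  0-simplices (7): [v_0], [v_1], [v_2], [v_3], [v_4], [v_5], [v_6]
  1-simplices (18): (18 of them)
  2-simplices (12): (12 of them)

Hence C_0 ≅ Z^7, C_1 ≅ Z^18, C_2 ≅ Z^12.

Boundary ∂_1: C_1 → C_0 sends each edge [p,q] (with p < q) to q − p. For instance
  ∂[v_4,v_6] = [v_6] − [v_4].
This gives a 7×18 integer matrix of rank 6; reducing to Smith normal form yields diagonal entries (1,1,1,1,1,1).

Boundary ∂_2: C_2 → C_1 maps a triangle to the signed sum of its edges. For instance
  ∂[v_1,v_3,v_4] = [v_3,v_4] − [v_1,v_4] + [v_1,v_3],
  ∂[v_1,v_5,v_6] = [v_5,v_6] − [v_1,v_6] + [v_1,v_5].
This gives a 18×12 integer matrix of rank 12; reducing to Smith normal form yields diagonal entries (1,1,1,1,1,1,1,1,1,1,1,2).

Computing H_k = (kernel of ∂_k) / (image of ∂_{k+1}):

  H_0: rank C_0 − rank ∂_1 = 7 − 6 = 1, and the invariant factors of ∂_1 are all 1, so H_0 = Z.
  H_1: rank ker ∂_1 − rank ∂_2 = (18 − 6) − 12 = 0, and ∂_2 has invariant factor 2 > 1, so H_1 = Z/2.
  H_2: rank ker ∂_2 − rank ∂_3 = (12 − 12) − 0 = 0, and there is no ∂_3, so H_2 = 0.

As a check, the Euler characteristic is 7 − 18 + 12 = 1, which agrees with 1 − 0 + 0 = 1.
(K is a triangulation of the real projective plane RP^2.)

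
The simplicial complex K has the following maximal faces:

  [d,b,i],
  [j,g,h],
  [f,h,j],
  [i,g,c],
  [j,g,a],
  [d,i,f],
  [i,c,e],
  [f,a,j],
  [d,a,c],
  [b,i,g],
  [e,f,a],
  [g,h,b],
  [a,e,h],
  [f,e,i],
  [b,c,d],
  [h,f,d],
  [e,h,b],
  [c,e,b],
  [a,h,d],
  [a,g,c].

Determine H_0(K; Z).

H_0 = Z.

Order the vertices as a < b < c < d < e < f < g < h < i < j. Listing each simplex with vertices in this order, K has dimension 2 with simplices:

  0-simplices (10): a, b, c, d, e, f, g, h, i, j
  1-simplices (30): ac, ad, ae, af, ag, ah, aj, bc, bd, be, bg, bh, bi, cd, ce, cg, ci, df, dh, di, ef, eh, ei, fh, fi, fj, gh, gi, gj, hj
  2-simplices (20): acd, acg, adh, aef, aeh, afj, agj, bcd, bce, bdi, beh, bgh, bgi, cei, cgi, dfh, dfi, efi, fhj, ghj

giving chain groups C_0 ≅ Z^10, C_1 ≅ Z^30, C_2 ≅ Z^20.

The boundary map ∂_1: C_1 → C_0 is given by ∂[p,q] = [q] − [p].
As a 10×30 matrix over Z this has rank 9, with invariant factors (1,1,1,1,1,1,1,1,1).

The boundary map ∂_2: C_2 → C_1 sends each 2-simplex [p,q,r] to [q,r] − [p,r] + [p,q]. For instance
  ∂cgi = gi − ci + cg,
  ∂dfi = fi − di + df.
As a 30×20 matrix over Z this has rank 20, with invariant factors (1,1,1,1,1,1,1,1,1,1,1,1,1,1,1,1,1,1,1,2).

Computing H_k = (kernel of ∂_k) / (image of ∂_{k+1}):

  H_0: rank C_0 − rank ∂_1 = 10 − 9 = 1, and the invariant factors of ∂_1 are all 1, so H_0 ≅ Z.

(K is a triangulation of the Klein bottle.)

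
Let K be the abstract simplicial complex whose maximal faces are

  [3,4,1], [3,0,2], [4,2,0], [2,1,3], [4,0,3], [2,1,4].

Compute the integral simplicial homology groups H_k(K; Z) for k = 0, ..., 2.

H_0 ≅ Z,  H_1 = 0,  H_2 ≅ Z.

Take the total order 0 < 1 < 2 < 3 < 4 on the vertex set. Then K (dimension 2) consists of the simplices:

  0-simplices (5): [0], [1], [2], [3], [4]
  1-simplices (9): [0,2], [0,3], [0,4], [1,2], [1,3], [1,4], [2,3], [2,4], [3,4]
  2-simplices (6): [0,2,3], [0,2,4], [0,3,4], [1,2,3], [1,2,4], [1,3,4]

so the chain groups are C_0 ≅ Z^5, C_1 ≅ Z^9, C_2 ≅ Z^6.

Boundary ∂_1: C_1 → C_0 is given by ∂[p,q] = [q] − [p]. For instance
  ∂[0,2] = [2] − [0].
The 5×9 boundary matrix has rank 4 and Smith normal form diag(1,1,1,1).

∂_2: C_2 → C_1 acts by ∂[p,q,r] = [q,r] − [p,r] + [p,q]. For instance
  ∂[0,2,4] = [2,4] − [0,4] + [0,2],
  ∂[0,2,3] = [2,3] − [0,3] + [0,2].
As a 9×6 matrix over Z this has rank 5, with invariant factors (1,1,1,1,1).

Now H_k = ker ∂_k / im ∂_{k+1}, so:

  H_0: rank C_0 − rank ∂_1 = 5 − 4 = 1, and the invariant factors of ∂_1 are all 1, so H_0 ≅ Z.
  H_1: rank ker ∂_1 − rank ∂_2 = (9 − 4) − 5 = 0, and the invariant factors of ∂_2 are all 1, so H_1 ≅ 0.
  H_2: rank ker ∂_2 − rank ∂_3 = (6 − 5) − 0 = 1, and there is no ∂_3, so H_2 ≅ Z.

(K is a triangulation of the 2-sphere S^2.)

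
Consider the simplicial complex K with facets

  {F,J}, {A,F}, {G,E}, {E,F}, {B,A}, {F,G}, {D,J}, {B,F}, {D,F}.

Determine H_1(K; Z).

H_1 ≅ Z^3.

Fix the vertex order A < B < D < E < F < G < J and write every simplex with vertices in increasing order. Then dim K = 1 and the simplices of K are:

  0-simplices (7): A, B, D, E, F, G, J
  1-simplices (9): AB, AF, BF, DF, DJ, EF, EG, FG, FJ

Hence C_0 ≅ Z^7, C_1 ≅ Z^9.

∂_1: C_1 → C_0 sends each edge [p,q] (with p < q) to q − p.
As a 7×9 matrix over Z this has rank 6, with invariant factors (1,1,1,1,1,1).

From H_k ≅ ker(∂_k) / im(∂_{k+1}) we obtain:

  H_1: rank ker ∂_1 − rank ∂_2 = (9 − 6) − 0 = 3, and there is no ∂_2, so H_1 ≅ Z^3.

(K is a triangulation of a wedge of 3 circles.)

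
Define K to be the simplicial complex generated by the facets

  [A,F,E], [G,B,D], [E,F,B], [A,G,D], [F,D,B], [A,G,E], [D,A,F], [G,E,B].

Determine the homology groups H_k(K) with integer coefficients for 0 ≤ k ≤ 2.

Take the total order A < B < D < E < F < G on the vertex set. Then K (dimension 2) consists of the simplices:

  0-simplices (6): A, B, D, E, F, G
  1-simplices (12): AD, AE, AF, AG, BD, BE, BF, BG, DF, DG, EF, EG
  2-simplices (8): ADF, ADG, AEF, AEG, BDF, BDG, BEF, BEG

Hence C_0 ≅ Z^6, C_1 ≅ Z^12, C_2 ≅ Z^8.

∂_1: C_1 → C_0 sends each edge [p,q] (with p < q) to q − p.
The 6×12 boundary matrix has rank 5 and Smith normal form diag(1,1,1,1,1).

The boundary map ∂_2: C_2 → C_1 acts by ∂[p,q,r] = [q,r] − [p,r] + [p,q]. For instance
  ∂BEF = EF − BF + BE,
  ∂AEG = EG − AG + AE.
As a 12×8 matrix over Z this has rank 7, with invariant factors (1,1,1,1,1,1,1).

From H_k ≅ ker(∂_k) / im(∂_{k+1}) we obtain:

  H_0: rank C_0 − rank ∂_1 = 6 − 5 = 1, and the invariant factors of ∂_1 are all 1, so H_0 = Z.
  H_1: rank ker ∂_1 − rank ∂_2 = (12 − 5) − 7 = 0, and the invariant factors of ∂_2 are all 1, so H_1 = 0.
  H_2: rank ker ∂_2 − rank ∂_3 = (8 − 7) − 0 = 1, and there is no ∂_3, so H_2 = Z.

As a check, the Euler characteristic is 6 − 12 + 8 = 2, which agrees with 1 − 0 + 1 = 2.
(K is a triangulation of the 2-sphere S^2.)

H_0 = Z,  H_1 = 0,  H_2 = Z.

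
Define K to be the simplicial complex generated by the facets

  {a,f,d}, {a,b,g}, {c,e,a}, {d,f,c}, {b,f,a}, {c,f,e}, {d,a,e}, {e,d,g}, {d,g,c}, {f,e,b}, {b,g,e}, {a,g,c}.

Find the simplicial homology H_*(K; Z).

Fix the vertex order a < b < c < d < e < f < g and write every simplex with vertices in increasing order. Then dim K = 2 and the simplices of K are:

  0-simplices (7): a, b, c, d, e, f, g
  1-simplices (18): ab, ac, ad, ae, af, ag, be, bf, bg, cd, ce, cf, cg, de, df, dg, ef, eg
  2-simplices (12): abf, abg, ace, acg, ade, adf, bef, beg, cdf, cdg, cef, deg

so the chain groups are C_0 ≅ Z^7, C_1 ≅ Z^18, C_2 ≅ Z^12.

The boundary map ∂_1: C_1 → C_0 sends each edge [p,q] (with p < q) to q − p.
The 7×18 boundary matrix has rank 6 and Smith normal form diag(1,1,1,1,1,1).

∂_2: C_2 → C_1 maps a triangle to the signed sum of its edges. For instance
  ∂cdg = dg − cg + cd,
  ∂cdf = df − cf + cd.
This gives a 18×12 integer matrix of rank 12; reducing to Smith normal form yields diagonal entries (1,1,1,1,1,1,1,1,1,1,1,2).

From H_k ≅ ker(∂_k) / im(∂_{k+1}) we obtain:

  H_0: rank C_0 − rank ∂_1 = 7 − 6 = 1, and the invariant factors of ∂_1 are all 1, so H_0 ≅ Z.
  H_1: rank ker ∂_1 − rank ∂_2 = (18 − 6) − 12 = 0, and ∂_2 has invariant factor 2 > 1, so H_1 ≅ Z/2.
  H_2: rank ker ∂_2 − rank ∂_3 = (12 − 12) − 0 = 0, and there is no ∂_3, so H_2 ≅ 0.

As a check, the Euler characteristic is 7 − 18 + 12 = 1, which agrees with 1 − 0 + 0 = 1.

H_0 = Z,  H_1 = Z/2,  H_2 = 0.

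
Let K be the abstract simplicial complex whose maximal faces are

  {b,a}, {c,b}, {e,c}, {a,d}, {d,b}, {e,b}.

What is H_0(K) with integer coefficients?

H_0 = Z.

Take the total order a < b < c < d < e on the vertex set. Then K (dimension 1) consists of the simplices:

  0-simplices (5): a, b, c, d, e
  1-simplices (6): ab, ad, bc, bd, be, ce

Hence C_0 ≅ Z^5, C_1 ≅ Z^6.

The boundary map ∂_1: C_1 → C_0 sends each edge [p,q] (with p < q) to q − p.
The 5×6 boundary matrix has rank 4 and Smith normal form diag(1,1,1,1).

Reading off H_k = ker ∂_k / im ∂_{k+1}:

  H_0: rank C_0 − rank ∂_1 = 5 − 4 = 1, and the invariant factors of ∂_1 are all 1, so H_0 = Z.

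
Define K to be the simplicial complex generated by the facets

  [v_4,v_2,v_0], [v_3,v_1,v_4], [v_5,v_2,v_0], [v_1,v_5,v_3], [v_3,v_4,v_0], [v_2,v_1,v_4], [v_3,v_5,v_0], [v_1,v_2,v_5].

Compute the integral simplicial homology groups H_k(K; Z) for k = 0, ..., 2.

We work with the vertex ordering v_0 < v_1 < v_2 < v_3 < v_4 < v_5. The simplices of K, each written with vertices in increasing order, are:

  0-simplices (6): [v_0], [v_1], [v_2], [v_3], [v_4], [v_5]
  1-simplices (12): [v_0,v_2], [v_0,v_3], [v_0,v_4], [v_0,v_5], [v_1,v_2], [v_1,v_3], [v_1,v_4], [v_1,v_5], [v_2,v_4], [v_2,v_5], [v_3,v_4], [v_3,v_5]
  2-simplices (8): [v_0,v_2,v_4], [v_0,v_2,v_5], [v_0,v_3,v_4], [v_0,v_3,v_5], [v_1,v_2,v_4], [v_1,v_2,v_5], [v_1,v_3,v_4], [v_1,v_3,v_5]

giving chain groups C_0 ≅ Z^6, C_1 ≅ Z^12, C_2 ≅ Z^8.

Boundary ∂_1: C_1 → C_0 is given by ∂[p,q] = [q] − [p]. For instance
  ∂[v_1,v_3] = [v_3] − [v_1].
This gives a 6×12 integer matrix of rank 5; reducing to Smith normal form yields diagonal entries (1,1,1,1,1).

∂_2: C_2 → C_1 acts by ∂[p,q,r] = [q,r] − [p,r] + [p,q]. For instance
  ∂[v_1,v_2,v_4] = [v_2,v_4] − [v_1,v_4] + [v_1,v_2],
  ∂[v_1,v_3,v_4] = [v_3,v_4] − [v_1,v_4] + [v_1,v_3].
The resulting 12×8 matrix has rank 7, and its Smith normal form has invariant factors (1,1,1,1,1,1,1).

Computing H_k = (kernel of ∂_k) / (image of ∂_{k+1}):

  H_0: rank C_0 − rank ∂_1 = 6 − 5 = 1, and the invariant factors of ∂_1 are all 1, so H_0 ≅ Z.
  H_1: rank ker ∂_1 − rank ∂_2 = (12 − 5) − 7 = 0, and the invariant factors of ∂_2 are all 1, so H_1 ≅ 0.
  H_2: rank ker ∂_2 − rank ∂_3 = (8 − 7) − 0 = 1, and there is no ∂_3, so H_2 ≅ Z.

H_0 = Z,  H_1 = 0,  H_2 = Z.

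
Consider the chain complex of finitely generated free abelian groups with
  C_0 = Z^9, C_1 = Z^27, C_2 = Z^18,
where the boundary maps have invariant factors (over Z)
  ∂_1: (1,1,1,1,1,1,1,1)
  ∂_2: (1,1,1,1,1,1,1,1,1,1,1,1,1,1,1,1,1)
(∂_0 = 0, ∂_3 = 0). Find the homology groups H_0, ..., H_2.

H_0: b_0 = 9 − 0 − 8 = 1; torsion from ∂_1 factors > 1: none. So H_0 ≅ Z.
H_1: b_1 = 27 − 8 − 17 = 2; torsion from ∂_2 factors > 1: none. So H_1 ≅ Z^2.
H_2: b_2 = 18 − 17 − 0 = 1; torsion from ∂_3 factors > 1: none. So H_2 ≅ Z.

H_0 ≅ Z,  H_1 ≅ Z^2,  H_2 ≅ Z.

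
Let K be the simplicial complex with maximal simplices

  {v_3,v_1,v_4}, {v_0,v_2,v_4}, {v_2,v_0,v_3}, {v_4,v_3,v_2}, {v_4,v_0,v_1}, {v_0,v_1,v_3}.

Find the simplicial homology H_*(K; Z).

H_0 ≅ Z,  H_1 = 0,  H_2 ≅ Z.

Fix the vertex order v_0 < v_1 < v_2 < v_3 < v_4 and write every simplex with vertices in increasing order. Then dim K = 2 and the simplices of K are:

  0-simplices (5): [v_0], [v_1], [v_2], [v_3], [v_4]
  1-simplices (9): [v_0,v_1], [v_0,v_2], [v_0,v_3], [v_0,v_4], [v_1,v_3], [v_1,v_4], [v_2,v_3], [v_2,v_4], [v_3,v_4]
  2-simplices (6): [v_0,v_1,v_3], [v_0,v_1,v_4], [v_0,v_2,v_3], [v_0,v_2,v_4], [v_1,v_3,v_4], [v_2,v_3,v_4]

Hence C_0 ≅ Z^5, C_1 ≅ Z^9, C_2 ≅ Z^6.

The boundary map ∂_1: C_1 → C_0 is given by ∂[p,q] = [q] − [p].
As a 5×9 matrix over Z this has rank 4, with invariant factors (1,1,1,1).

The boundary map ∂_2: C_2 → C_1 acts by ∂[p,q,r] = [q,r] − [p,r] + [p,q]. For instance
  ∂[v_0,v_2,v_3] = [v_2,v_3] − [v_0,v_3] + [v_0,v_2],
  ∂[v_1,v_3,v_4] = [v_3,v_4] − [v_1,v_4] + [v_1,v_3].
As a 9×6 matrix over Z this has rank 5, with invariant factors (1,1,1,1,1).

From H_k ≅ ker(∂_k) / im(∂_{k+1}) we obtain:

  H_0: rank C_0 − rank ∂_1 = 5 − 4 = 1, and the invariant factors of ∂_1 are all 1, so H_0 ≅ Z.
  H_1: rank ker ∂_1 − rank ∂_2 = (9 − 4) − 5 = 0, and the invariant factors of ∂_2 are all 1, so H_1 ≅ 0.
  H_2: rank ker ∂_2 − rank ∂_3 = (6 − 5) − 0 = 1, and there is no ∂_3, so H_2 ≅ Z.

As a check, the Euler characteristic is 5 − 9 + 6 = 2, which agrees with 1 − 0 + 1 = 2.
(K is a triangulation of the 2-sphere S^2.)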